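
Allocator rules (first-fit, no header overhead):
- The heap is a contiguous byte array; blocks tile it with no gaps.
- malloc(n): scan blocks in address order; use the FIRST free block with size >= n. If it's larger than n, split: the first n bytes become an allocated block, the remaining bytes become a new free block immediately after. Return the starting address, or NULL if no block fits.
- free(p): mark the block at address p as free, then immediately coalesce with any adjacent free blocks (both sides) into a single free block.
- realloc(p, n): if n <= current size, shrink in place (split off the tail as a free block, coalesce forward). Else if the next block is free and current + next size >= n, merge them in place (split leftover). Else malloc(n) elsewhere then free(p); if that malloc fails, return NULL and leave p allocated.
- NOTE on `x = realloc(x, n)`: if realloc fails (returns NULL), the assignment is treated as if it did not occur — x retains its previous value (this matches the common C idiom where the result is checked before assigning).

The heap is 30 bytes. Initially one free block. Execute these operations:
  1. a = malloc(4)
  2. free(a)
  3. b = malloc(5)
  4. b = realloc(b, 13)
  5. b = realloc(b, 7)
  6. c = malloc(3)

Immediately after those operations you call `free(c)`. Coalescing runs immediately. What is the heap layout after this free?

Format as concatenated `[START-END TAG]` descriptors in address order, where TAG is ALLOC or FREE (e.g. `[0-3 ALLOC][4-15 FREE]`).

Answer: [0-6 ALLOC][7-29 FREE]

Derivation:
Op 1: a = malloc(4) -> a = 0; heap: [0-3 ALLOC][4-29 FREE]
Op 2: free(a) -> (freed a); heap: [0-29 FREE]
Op 3: b = malloc(5) -> b = 0; heap: [0-4 ALLOC][5-29 FREE]
Op 4: b = realloc(b, 13) -> b = 0; heap: [0-12 ALLOC][13-29 FREE]
Op 5: b = realloc(b, 7) -> b = 0; heap: [0-6 ALLOC][7-29 FREE]
Op 6: c = malloc(3) -> c = 7; heap: [0-6 ALLOC][7-9 ALLOC][10-29 FREE]
free(c): c = 7 -> block [7-9 ALLOC]; mark free, coalesce with adjacent free neighbors -> [0-6 ALLOC][7-29 FREE]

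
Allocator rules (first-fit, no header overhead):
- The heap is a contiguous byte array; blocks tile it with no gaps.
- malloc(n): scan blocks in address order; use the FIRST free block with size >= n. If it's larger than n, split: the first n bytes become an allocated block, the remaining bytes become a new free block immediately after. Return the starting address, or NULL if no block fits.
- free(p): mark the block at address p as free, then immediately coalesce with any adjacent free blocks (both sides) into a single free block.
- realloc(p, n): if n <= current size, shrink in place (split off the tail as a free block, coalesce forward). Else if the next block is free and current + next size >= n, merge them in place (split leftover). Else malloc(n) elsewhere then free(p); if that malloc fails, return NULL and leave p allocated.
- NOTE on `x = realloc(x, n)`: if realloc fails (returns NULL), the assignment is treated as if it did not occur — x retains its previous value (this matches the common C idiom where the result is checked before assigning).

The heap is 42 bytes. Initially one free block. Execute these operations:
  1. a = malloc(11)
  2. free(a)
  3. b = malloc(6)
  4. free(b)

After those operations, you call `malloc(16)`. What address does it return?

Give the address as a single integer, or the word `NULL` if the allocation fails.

Answer: 0

Derivation:
Op 1: a = malloc(11) -> a = 0; heap: [0-10 ALLOC][11-41 FREE]
Op 2: free(a) -> (freed a); heap: [0-41 FREE]
Op 3: b = malloc(6) -> b = 0; heap: [0-5 ALLOC][6-41 FREE]
Op 4: free(b) -> (freed b); heap: [0-41 FREE]
malloc(16): first-fit scan over [0-41 FREE] -> 0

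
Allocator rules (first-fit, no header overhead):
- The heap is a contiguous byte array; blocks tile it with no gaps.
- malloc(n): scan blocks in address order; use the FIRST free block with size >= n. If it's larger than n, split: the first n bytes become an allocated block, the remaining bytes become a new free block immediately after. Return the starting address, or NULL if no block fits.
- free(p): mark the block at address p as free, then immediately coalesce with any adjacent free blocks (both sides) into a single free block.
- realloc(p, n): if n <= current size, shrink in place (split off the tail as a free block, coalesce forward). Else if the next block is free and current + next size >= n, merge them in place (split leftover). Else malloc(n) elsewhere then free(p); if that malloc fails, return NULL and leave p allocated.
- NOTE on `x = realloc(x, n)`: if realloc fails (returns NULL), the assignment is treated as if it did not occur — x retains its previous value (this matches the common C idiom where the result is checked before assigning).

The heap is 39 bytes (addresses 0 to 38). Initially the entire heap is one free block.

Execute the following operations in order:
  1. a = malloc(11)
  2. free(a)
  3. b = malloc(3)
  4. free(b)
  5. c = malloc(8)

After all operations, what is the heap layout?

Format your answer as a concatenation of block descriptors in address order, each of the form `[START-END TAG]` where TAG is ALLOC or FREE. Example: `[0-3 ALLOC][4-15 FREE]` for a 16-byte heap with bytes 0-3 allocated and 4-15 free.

Op 1: a = malloc(11) -> a = 0; heap: [0-10 ALLOC][11-38 FREE]
Op 2: free(a) -> (freed a); heap: [0-38 FREE]
Op 3: b = malloc(3) -> b = 0; heap: [0-2 ALLOC][3-38 FREE]
Op 4: free(b) -> (freed b); heap: [0-38 FREE]
Op 5: c = malloc(8) -> c = 0; heap: [0-7 ALLOC][8-38 FREE]

Answer: [0-7 ALLOC][8-38 FREE]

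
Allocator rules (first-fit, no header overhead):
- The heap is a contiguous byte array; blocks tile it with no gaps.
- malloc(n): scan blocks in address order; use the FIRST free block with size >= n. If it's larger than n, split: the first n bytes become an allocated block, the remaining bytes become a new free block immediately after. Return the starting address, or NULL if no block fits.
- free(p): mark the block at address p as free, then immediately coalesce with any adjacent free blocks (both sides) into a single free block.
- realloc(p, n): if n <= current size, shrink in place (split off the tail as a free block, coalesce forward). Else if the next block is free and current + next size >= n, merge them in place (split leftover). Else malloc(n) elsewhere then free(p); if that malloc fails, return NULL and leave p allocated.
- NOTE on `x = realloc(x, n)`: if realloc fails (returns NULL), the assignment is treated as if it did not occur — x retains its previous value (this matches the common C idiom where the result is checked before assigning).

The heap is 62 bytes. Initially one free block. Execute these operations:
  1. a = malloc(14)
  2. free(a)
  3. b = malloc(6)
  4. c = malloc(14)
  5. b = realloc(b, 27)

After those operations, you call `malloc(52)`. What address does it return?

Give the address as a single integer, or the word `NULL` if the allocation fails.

Answer: NULL

Derivation:
Op 1: a = malloc(14) -> a = 0; heap: [0-13 ALLOC][14-61 FREE]
Op 2: free(a) -> (freed a); heap: [0-61 FREE]
Op 3: b = malloc(6) -> b = 0; heap: [0-5 ALLOC][6-61 FREE]
Op 4: c = malloc(14) -> c = 6; heap: [0-5 ALLOC][6-19 ALLOC][20-61 FREE]
Op 5: b = realloc(b, 27) -> b = 20; heap: [0-5 FREE][6-19 ALLOC][20-46 ALLOC][47-61 FREE]
malloc(52): first-fit scan over [0-5 FREE][6-19 ALLOC][20-46 ALLOC][47-61 FREE] -> NULL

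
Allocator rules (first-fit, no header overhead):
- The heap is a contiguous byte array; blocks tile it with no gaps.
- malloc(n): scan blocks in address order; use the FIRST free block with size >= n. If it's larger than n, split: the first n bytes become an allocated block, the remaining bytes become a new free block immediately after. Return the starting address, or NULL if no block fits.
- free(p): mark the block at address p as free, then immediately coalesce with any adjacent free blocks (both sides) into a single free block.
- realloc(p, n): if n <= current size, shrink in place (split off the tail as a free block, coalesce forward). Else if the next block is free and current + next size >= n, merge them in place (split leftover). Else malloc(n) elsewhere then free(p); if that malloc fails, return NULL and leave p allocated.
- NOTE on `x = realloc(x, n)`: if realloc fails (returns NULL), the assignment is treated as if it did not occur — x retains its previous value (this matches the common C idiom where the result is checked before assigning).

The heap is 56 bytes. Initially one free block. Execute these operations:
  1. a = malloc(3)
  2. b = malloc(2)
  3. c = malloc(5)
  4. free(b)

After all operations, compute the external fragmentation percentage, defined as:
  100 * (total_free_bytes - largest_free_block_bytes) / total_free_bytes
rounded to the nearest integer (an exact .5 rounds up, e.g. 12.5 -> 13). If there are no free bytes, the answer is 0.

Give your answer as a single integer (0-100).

Answer: 4

Derivation:
Op 1: a = malloc(3) -> a = 0; heap: [0-2 ALLOC][3-55 FREE]
Op 2: b = malloc(2) -> b = 3; heap: [0-2 ALLOC][3-4 ALLOC][5-55 FREE]
Op 3: c = malloc(5) -> c = 5; heap: [0-2 ALLOC][3-4 ALLOC][5-9 ALLOC][10-55 FREE]
Op 4: free(b) -> (freed b); heap: [0-2 ALLOC][3-4 FREE][5-9 ALLOC][10-55 FREE]
Free blocks: [2 46] total_free=48 largest=46 -> 100*(48-46)/48 = 200/48 ≈ 4.167 -> rounds to 4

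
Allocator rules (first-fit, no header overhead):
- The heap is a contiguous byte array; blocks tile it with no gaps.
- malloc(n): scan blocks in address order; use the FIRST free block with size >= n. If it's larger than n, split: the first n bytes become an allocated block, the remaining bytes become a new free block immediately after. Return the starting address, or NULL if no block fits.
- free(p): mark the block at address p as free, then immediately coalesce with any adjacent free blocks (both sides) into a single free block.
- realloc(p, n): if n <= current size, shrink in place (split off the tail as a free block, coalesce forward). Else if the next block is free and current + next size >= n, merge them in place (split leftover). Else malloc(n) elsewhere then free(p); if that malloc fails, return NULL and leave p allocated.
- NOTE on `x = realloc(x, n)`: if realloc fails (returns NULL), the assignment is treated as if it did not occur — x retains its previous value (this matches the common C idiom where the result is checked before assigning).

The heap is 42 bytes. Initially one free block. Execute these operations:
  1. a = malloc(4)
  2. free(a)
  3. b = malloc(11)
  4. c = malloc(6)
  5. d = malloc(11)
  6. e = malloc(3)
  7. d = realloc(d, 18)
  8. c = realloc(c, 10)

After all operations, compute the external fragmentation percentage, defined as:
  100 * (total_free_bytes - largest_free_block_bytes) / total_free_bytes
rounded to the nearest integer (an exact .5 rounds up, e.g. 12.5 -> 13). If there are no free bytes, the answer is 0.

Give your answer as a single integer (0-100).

Answer: 14

Derivation:
Op 1: a = malloc(4) -> a = 0; heap: [0-3 ALLOC][4-41 FREE]
Op 2: free(a) -> (freed a); heap: [0-41 FREE]
Op 3: b = malloc(11) -> b = 0; heap: [0-10 ALLOC][11-41 FREE]
Op 4: c = malloc(6) -> c = 11; heap: [0-10 ALLOC][11-16 ALLOC][17-41 FREE]
Op 5: d = malloc(11) -> d = 17; heap: [0-10 ALLOC][11-16 ALLOC][17-27 ALLOC][28-41 FREE]
Op 6: e = malloc(3) -> e = 28; heap: [0-10 ALLOC][11-16 ALLOC][17-27 ALLOC][28-30 ALLOC][31-41 FREE]
Op 7: d = realloc(d, 18) -> NULL (d unchanged); heap: [0-10 ALLOC][11-16 ALLOC][17-27 ALLOC][28-30 ALLOC][31-41 FREE]
Op 8: c = realloc(c, 10) -> c = 31; heap: [0-10 ALLOC][11-16 FREE][17-27 ALLOC][28-30 ALLOC][31-40 ALLOC][41-41 FREE]
Free blocks: [6 1] total_free=7 largest=6 -> 100*(7-6)/7 = 100/7 ≈ 14.286 -> rounds to 14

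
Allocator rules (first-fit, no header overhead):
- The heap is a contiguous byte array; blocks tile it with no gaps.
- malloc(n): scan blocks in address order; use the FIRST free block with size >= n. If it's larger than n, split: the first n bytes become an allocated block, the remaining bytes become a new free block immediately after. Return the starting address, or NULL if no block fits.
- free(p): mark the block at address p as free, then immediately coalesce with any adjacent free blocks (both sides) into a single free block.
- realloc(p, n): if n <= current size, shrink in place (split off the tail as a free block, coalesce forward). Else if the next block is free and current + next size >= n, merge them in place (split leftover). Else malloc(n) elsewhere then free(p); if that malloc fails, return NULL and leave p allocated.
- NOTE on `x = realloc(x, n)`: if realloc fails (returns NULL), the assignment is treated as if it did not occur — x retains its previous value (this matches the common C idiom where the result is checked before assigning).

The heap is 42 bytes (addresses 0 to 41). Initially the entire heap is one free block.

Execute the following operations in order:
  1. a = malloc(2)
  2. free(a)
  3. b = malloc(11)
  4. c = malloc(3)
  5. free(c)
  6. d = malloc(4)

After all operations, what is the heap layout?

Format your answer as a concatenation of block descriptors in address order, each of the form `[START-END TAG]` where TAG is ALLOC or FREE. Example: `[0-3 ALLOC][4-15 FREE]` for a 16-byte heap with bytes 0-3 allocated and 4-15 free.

Answer: [0-10 ALLOC][11-14 ALLOC][15-41 FREE]

Derivation:
Op 1: a = malloc(2) -> a = 0; heap: [0-1 ALLOC][2-41 FREE]
Op 2: free(a) -> (freed a); heap: [0-41 FREE]
Op 3: b = malloc(11) -> b = 0; heap: [0-10 ALLOC][11-41 FREE]
Op 4: c = malloc(3) -> c = 11; heap: [0-10 ALLOC][11-13 ALLOC][14-41 FREE]
Op 5: free(c) -> (freed c); heap: [0-10 ALLOC][11-41 FREE]
Op 6: d = malloc(4) -> d = 11; heap: [0-10 ALLOC][11-14 ALLOC][15-41 FREE]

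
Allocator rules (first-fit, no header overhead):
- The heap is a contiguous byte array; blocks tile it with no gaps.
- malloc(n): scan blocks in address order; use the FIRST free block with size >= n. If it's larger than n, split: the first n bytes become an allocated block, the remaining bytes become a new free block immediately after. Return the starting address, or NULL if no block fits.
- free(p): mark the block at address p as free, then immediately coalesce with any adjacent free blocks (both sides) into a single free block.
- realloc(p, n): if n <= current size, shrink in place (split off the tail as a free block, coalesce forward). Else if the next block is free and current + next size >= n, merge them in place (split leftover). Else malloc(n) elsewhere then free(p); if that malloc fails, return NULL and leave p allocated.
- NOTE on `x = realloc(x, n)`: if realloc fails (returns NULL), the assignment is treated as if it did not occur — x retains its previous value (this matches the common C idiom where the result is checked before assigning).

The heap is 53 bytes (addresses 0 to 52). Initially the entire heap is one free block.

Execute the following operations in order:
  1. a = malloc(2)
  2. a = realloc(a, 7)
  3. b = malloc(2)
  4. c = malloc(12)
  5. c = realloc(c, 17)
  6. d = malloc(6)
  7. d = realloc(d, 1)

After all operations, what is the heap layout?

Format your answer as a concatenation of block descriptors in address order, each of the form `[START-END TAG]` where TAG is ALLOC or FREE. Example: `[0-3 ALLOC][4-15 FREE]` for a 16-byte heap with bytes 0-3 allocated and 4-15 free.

Answer: [0-6 ALLOC][7-8 ALLOC][9-25 ALLOC][26-26 ALLOC][27-52 FREE]

Derivation:
Op 1: a = malloc(2) -> a = 0; heap: [0-1 ALLOC][2-52 FREE]
Op 2: a = realloc(a, 7) -> a = 0; heap: [0-6 ALLOC][7-52 FREE]
Op 3: b = malloc(2) -> b = 7; heap: [0-6 ALLOC][7-8 ALLOC][9-52 FREE]
Op 4: c = malloc(12) -> c = 9; heap: [0-6 ALLOC][7-8 ALLOC][9-20 ALLOC][21-52 FREE]
Op 5: c = realloc(c, 17) -> c = 9; heap: [0-6 ALLOC][7-8 ALLOC][9-25 ALLOC][26-52 FREE]
Op 6: d = malloc(6) -> d = 26; heap: [0-6 ALLOC][7-8 ALLOC][9-25 ALLOC][26-31 ALLOC][32-52 FREE]
Op 7: d = realloc(d, 1) -> d = 26; heap: [0-6 ALLOC][7-8 ALLOC][9-25 ALLOC][26-26 ALLOC][27-52 FREE]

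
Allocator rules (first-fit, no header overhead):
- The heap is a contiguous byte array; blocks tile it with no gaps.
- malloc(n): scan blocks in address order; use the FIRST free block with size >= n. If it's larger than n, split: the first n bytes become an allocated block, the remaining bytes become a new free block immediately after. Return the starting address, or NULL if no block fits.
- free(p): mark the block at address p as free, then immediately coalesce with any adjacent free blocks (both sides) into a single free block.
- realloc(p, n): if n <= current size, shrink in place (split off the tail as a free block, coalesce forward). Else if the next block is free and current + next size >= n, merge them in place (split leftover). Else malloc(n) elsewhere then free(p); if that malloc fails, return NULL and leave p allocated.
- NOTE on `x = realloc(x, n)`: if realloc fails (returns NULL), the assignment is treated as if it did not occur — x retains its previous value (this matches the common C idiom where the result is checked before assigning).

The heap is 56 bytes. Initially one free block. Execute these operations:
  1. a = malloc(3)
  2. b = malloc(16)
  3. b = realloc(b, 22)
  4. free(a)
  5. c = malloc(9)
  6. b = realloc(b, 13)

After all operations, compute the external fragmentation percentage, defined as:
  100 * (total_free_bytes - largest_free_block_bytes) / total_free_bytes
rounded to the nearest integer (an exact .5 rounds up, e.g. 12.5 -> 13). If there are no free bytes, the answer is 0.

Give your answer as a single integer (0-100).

Op 1: a = malloc(3) -> a = 0; heap: [0-2 ALLOC][3-55 FREE]
Op 2: b = malloc(16) -> b = 3; heap: [0-2 ALLOC][3-18 ALLOC][19-55 FREE]
Op 3: b = realloc(b, 22) -> b = 3; heap: [0-2 ALLOC][3-24 ALLOC][25-55 FREE]
Op 4: free(a) -> (freed a); heap: [0-2 FREE][3-24 ALLOC][25-55 FREE]
Op 5: c = malloc(9) -> c = 25; heap: [0-2 FREE][3-24 ALLOC][25-33 ALLOC][34-55 FREE]
Op 6: b = realloc(b, 13) -> b = 3; heap: [0-2 FREE][3-15 ALLOC][16-24 FREE][25-33 ALLOC][34-55 FREE]
Free blocks: [3 9 22] total_free=34 largest=22 -> 100*(34-22)/34 = 1200/34 ≈ 35.294 -> rounds to 35

Answer: 35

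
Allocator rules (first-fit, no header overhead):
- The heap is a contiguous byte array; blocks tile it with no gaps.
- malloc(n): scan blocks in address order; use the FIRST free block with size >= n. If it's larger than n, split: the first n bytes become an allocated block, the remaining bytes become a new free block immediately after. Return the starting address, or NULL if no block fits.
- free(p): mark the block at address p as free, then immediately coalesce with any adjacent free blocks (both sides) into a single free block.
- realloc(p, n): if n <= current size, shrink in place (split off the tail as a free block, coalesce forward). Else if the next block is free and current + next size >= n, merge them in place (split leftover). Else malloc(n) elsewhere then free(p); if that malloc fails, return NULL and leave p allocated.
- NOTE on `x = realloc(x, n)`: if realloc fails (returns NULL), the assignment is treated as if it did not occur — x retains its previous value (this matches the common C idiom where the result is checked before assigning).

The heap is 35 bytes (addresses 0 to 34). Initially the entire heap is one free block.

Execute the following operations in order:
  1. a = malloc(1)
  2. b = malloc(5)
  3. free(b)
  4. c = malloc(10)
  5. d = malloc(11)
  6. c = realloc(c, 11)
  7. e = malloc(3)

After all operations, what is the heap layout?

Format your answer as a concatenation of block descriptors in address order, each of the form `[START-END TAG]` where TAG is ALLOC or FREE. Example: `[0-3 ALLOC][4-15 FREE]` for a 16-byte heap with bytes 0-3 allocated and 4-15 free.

Answer: [0-0 ALLOC][1-3 ALLOC][4-10 FREE][11-21 ALLOC][22-32 ALLOC][33-34 FREE]

Derivation:
Op 1: a = malloc(1) -> a = 0; heap: [0-0 ALLOC][1-34 FREE]
Op 2: b = malloc(5) -> b = 1; heap: [0-0 ALLOC][1-5 ALLOC][6-34 FREE]
Op 3: free(b) -> (freed b); heap: [0-0 ALLOC][1-34 FREE]
Op 4: c = malloc(10) -> c = 1; heap: [0-0 ALLOC][1-10 ALLOC][11-34 FREE]
Op 5: d = malloc(11) -> d = 11; heap: [0-0 ALLOC][1-10 ALLOC][11-21 ALLOC][22-34 FREE]
Op 6: c = realloc(c, 11) -> c = 22; heap: [0-0 ALLOC][1-10 FREE][11-21 ALLOC][22-32 ALLOC][33-34 FREE]
Op 7: e = malloc(3) -> e = 1; heap: [0-0 ALLOC][1-3 ALLOC][4-10 FREE][11-21 ALLOC][22-32 ALLOC][33-34 FREE]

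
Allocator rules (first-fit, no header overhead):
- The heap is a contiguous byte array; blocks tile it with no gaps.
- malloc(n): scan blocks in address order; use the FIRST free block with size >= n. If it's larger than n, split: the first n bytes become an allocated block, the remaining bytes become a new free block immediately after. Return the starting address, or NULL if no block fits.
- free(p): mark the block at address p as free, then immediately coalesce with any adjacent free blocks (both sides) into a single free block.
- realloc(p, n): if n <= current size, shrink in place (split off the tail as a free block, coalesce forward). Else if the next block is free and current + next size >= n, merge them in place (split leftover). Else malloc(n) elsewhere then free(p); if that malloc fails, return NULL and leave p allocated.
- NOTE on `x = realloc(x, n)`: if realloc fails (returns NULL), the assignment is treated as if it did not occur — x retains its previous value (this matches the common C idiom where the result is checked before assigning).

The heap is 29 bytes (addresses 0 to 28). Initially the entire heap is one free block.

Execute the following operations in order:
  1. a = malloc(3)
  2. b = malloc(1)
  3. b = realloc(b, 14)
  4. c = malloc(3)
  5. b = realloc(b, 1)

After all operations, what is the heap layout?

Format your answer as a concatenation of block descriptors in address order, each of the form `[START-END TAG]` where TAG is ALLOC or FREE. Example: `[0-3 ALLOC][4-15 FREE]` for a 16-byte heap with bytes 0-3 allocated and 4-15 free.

Op 1: a = malloc(3) -> a = 0; heap: [0-2 ALLOC][3-28 FREE]
Op 2: b = malloc(1) -> b = 3; heap: [0-2 ALLOC][3-3 ALLOC][4-28 FREE]
Op 3: b = realloc(b, 14) -> b = 3; heap: [0-2 ALLOC][3-16 ALLOC][17-28 FREE]
Op 4: c = malloc(3) -> c = 17; heap: [0-2 ALLOC][3-16 ALLOC][17-19 ALLOC][20-28 FREE]
Op 5: b = realloc(b, 1) -> b = 3; heap: [0-2 ALLOC][3-3 ALLOC][4-16 FREE][17-19 ALLOC][20-28 FREE]

Answer: [0-2 ALLOC][3-3 ALLOC][4-16 FREE][17-19 ALLOC][20-28 FREE]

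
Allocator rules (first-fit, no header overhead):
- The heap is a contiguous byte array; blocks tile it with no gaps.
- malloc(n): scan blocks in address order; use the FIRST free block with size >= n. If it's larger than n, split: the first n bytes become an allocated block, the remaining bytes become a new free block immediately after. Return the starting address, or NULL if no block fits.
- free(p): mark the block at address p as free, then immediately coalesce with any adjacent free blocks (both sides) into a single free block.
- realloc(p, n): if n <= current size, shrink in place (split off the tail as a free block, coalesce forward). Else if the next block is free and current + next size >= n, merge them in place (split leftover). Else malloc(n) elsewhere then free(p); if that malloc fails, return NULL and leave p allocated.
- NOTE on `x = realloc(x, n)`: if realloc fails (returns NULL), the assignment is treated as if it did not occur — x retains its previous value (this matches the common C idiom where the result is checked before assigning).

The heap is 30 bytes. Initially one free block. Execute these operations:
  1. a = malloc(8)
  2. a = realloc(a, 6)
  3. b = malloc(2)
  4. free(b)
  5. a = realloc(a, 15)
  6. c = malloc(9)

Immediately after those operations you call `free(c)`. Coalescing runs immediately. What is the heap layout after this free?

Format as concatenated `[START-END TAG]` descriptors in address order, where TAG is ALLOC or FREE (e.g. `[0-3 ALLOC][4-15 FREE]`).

Op 1: a = malloc(8) -> a = 0; heap: [0-7 ALLOC][8-29 FREE]
Op 2: a = realloc(a, 6) -> a = 0; heap: [0-5 ALLOC][6-29 FREE]
Op 3: b = malloc(2) -> b = 6; heap: [0-5 ALLOC][6-7 ALLOC][8-29 FREE]
Op 4: free(b) -> (freed b); heap: [0-5 ALLOC][6-29 FREE]
Op 5: a = realloc(a, 15) -> a = 0; heap: [0-14 ALLOC][15-29 FREE]
Op 6: c = malloc(9) -> c = 15; heap: [0-14 ALLOC][15-23 ALLOC][24-29 FREE]
free(c): c = 15 -> block [15-23 ALLOC]; mark free, coalesce with adjacent free neighbors -> [0-14 ALLOC][15-29 FREE]

Answer: [0-14 ALLOC][15-29 FREE]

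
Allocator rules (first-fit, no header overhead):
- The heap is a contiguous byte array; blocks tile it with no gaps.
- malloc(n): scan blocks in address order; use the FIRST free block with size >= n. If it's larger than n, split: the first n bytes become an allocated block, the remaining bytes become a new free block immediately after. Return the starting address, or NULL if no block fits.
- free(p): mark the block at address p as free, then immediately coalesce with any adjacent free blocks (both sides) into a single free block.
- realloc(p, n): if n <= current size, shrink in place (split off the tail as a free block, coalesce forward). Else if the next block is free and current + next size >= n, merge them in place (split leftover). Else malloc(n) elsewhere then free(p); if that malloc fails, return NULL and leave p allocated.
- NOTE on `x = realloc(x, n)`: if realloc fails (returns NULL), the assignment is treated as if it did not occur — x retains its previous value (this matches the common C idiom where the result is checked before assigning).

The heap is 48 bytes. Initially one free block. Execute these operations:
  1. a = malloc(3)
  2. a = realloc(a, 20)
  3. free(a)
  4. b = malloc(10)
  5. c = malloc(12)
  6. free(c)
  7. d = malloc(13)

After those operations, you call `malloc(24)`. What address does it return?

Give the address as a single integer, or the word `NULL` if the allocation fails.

Answer: 23

Derivation:
Op 1: a = malloc(3) -> a = 0; heap: [0-2 ALLOC][3-47 FREE]
Op 2: a = realloc(a, 20) -> a = 0; heap: [0-19 ALLOC][20-47 FREE]
Op 3: free(a) -> (freed a); heap: [0-47 FREE]
Op 4: b = malloc(10) -> b = 0; heap: [0-9 ALLOC][10-47 FREE]
Op 5: c = malloc(12) -> c = 10; heap: [0-9 ALLOC][10-21 ALLOC][22-47 FREE]
Op 6: free(c) -> (freed c); heap: [0-9 ALLOC][10-47 FREE]
Op 7: d = malloc(13) -> d = 10; heap: [0-9 ALLOC][10-22 ALLOC][23-47 FREE]
malloc(24): first-fit scan over [0-9 ALLOC][10-22 ALLOC][23-47 FREE] -> 23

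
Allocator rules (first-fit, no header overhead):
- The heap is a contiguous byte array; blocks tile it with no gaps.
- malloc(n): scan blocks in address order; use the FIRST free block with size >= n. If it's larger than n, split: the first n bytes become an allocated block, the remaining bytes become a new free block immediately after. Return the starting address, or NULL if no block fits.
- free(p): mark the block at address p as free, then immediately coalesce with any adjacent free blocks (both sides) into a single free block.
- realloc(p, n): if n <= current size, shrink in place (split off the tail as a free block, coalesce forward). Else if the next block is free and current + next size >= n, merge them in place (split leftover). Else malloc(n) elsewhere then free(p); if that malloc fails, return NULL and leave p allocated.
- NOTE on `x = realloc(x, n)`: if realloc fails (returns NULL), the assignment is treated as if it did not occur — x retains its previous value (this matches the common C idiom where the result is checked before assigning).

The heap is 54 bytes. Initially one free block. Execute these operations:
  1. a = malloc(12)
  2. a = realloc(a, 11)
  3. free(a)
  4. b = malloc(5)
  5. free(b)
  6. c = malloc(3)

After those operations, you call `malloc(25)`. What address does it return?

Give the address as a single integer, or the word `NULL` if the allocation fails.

Op 1: a = malloc(12) -> a = 0; heap: [0-11 ALLOC][12-53 FREE]
Op 2: a = realloc(a, 11) -> a = 0; heap: [0-10 ALLOC][11-53 FREE]
Op 3: free(a) -> (freed a); heap: [0-53 FREE]
Op 4: b = malloc(5) -> b = 0; heap: [0-4 ALLOC][5-53 FREE]
Op 5: free(b) -> (freed b); heap: [0-53 FREE]
Op 6: c = malloc(3) -> c = 0; heap: [0-2 ALLOC][3-53 FREE]
malloc(25): first-fit scan over [0-2 ALLOC][3-53 FREE] -> 3

Answer: 3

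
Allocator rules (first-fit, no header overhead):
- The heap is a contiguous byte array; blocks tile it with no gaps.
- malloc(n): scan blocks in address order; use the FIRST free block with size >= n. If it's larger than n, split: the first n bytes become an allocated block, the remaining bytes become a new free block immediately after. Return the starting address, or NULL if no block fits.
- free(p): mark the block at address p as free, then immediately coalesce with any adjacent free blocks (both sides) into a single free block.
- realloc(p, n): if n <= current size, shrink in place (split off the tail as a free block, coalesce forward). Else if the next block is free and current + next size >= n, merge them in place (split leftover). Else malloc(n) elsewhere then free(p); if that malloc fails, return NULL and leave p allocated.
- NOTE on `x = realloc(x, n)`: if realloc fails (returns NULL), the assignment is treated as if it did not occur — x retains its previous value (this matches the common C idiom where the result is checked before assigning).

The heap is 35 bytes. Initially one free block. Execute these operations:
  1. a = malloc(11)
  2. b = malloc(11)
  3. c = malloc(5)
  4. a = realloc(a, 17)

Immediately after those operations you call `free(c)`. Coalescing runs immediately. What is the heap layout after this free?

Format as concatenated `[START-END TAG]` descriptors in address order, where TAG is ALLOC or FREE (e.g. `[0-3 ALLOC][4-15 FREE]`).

Answer: [0-10 ALLOC][11-21 ALLOC][22-34 FREE]

Derivation:
Op 1: a = malloc(11) -> a = 0; heap: [0-10 ALLOC][11-34 FREE]
Op 2: b = malloc(11) -> b = 11; heap: [0-10 ALLOC][11-21 ALLOC][22-34 FREE]
Op 3: c = malloc(5) -> c = 22; heap: [0-10 ALLOC][11-21 ALLOC][22-26 ALLOC][27-34 FREE]
Op 4: a = realloc(a, 17) -> NULL (a unchanged); heap: [0-10 ALLOC][11-21 ALLOC][22-26 ALLOC][27-34 FREE]
free(c): c = 22 -> block [22-26 ALLOC]; mark free, coalesce with adjacent free neighbors -> [0-10 ALLOC][11-21 ALLOC][22-34 FREE]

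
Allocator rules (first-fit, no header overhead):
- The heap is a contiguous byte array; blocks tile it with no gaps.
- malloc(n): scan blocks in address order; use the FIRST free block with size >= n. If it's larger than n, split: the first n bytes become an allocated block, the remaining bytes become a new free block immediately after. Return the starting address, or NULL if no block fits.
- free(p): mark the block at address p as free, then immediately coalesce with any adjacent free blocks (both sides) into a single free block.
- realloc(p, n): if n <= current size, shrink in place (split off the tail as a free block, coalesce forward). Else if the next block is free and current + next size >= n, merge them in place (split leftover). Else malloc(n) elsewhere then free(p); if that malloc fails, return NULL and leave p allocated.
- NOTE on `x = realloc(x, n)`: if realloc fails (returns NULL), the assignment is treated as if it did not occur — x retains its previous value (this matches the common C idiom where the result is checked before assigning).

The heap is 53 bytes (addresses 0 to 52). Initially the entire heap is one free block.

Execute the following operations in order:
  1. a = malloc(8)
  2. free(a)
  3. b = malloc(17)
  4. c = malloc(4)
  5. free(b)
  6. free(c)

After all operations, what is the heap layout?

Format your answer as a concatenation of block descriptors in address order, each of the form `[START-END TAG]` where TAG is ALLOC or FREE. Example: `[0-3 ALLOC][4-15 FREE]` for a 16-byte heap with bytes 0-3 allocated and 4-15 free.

Op 1: a = malloc(8) -> a = 0; heap: [0-7 ALLOC][8-52 FREE]
Op 2: free(a) -> (freed a); heap: [0-52 FREE]
Op 3: b = malloc(17) -> b = 0; heap: [0-16 ALLOC][17-52 FREE]
Op 4: c = malloc(4) -> c = 17; heap: [0-16 ALLOC][17-20 ALLOC][21-52 FREE]
Op 5: free(b) -> (freed b); heap: [0-16 FREE][17-20 ALLOC][21-52 FREE]
Op 6: free(c) -> (freed c); heap: [0-52 FREE]

Answer: [0-52 FREE]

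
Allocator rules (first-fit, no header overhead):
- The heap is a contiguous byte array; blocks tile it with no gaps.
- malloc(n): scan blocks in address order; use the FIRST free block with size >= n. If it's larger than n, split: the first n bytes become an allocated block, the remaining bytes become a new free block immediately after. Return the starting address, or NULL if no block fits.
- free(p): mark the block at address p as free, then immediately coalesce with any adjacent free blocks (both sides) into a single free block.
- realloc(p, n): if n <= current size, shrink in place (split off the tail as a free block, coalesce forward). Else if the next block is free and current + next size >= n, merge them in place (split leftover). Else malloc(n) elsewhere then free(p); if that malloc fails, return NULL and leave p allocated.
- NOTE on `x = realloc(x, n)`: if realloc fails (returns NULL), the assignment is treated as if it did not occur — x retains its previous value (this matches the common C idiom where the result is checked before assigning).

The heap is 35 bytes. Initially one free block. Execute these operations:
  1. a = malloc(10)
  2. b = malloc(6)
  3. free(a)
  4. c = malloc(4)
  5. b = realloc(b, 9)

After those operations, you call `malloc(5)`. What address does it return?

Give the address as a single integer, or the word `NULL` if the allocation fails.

Answer: 4

Derivation:
Op 1: a = malloc(10) -> a = 0; heap: [0-9 ALLOC][10-34 FREE]
Op 2: b = malloc(6) -> b = 10; heap: [0-9 ALLOC][10-15 ALLOC][16-34 FREE]
Op 3: free(a) -> (freed a); heap: [0-9 FREE][10-15 ALLOC][16-34 FREE]
Op 4: c = malloc(4) -> c = 0; heap: [0-3 ALLOC][4-9 FREE][10-15 ALLOC][16-34 FREE]
Op 5: b = realloc(b, 9) -> b = 10; heap: [0-3 ALLOC][4-9 FREE][10-18 ALLOC][19-34 FREE]
malloc(5): first-fit scan over [0-3 ALLOC][4-9 FREE][10-18 ALLOC][19-34 FREE] -> 4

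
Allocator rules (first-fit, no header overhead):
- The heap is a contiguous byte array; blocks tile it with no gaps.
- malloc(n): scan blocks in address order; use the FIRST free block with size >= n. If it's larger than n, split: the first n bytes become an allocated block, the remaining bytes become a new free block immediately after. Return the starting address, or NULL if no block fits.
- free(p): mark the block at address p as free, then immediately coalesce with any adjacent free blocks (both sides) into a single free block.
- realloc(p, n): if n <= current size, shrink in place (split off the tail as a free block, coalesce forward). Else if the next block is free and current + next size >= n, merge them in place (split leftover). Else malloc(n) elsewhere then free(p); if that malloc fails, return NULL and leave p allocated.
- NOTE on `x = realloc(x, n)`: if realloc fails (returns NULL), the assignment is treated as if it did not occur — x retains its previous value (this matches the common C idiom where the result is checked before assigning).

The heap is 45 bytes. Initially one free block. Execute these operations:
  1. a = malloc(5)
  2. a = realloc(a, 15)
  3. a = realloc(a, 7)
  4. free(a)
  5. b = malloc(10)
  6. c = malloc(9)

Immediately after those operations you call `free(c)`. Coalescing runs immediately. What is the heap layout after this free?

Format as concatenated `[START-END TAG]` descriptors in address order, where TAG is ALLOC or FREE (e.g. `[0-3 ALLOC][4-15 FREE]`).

Answer: [0-9 ALLOC][10-44 FREE]

Derivation:
Op 1: a = malloc(5) -> a = 0; heap: [0-4 ALLOC][5-44 FREE]
Op 2: a = realloc(a, 15) -> a = 0; heap: [0-14 ALLOC][15-44 FREE]
Op 3: a = realloc(a, 7) -> a = 0; heap: [0-6 ALLOC][7-44 FREE]
Op 4: free(a) -> (freed a); heap: [0-44 FREE]
Op 5: b = malloc(10) -> b = 0; heap: [0-9 ALLOC][10-44 FREE]
Op 6: c = malloc(9) -> c = 10; heap: [0-9 ALLOC][10-18 ALLOC][19-44 FREE]
free(c): c = 10 -> block [10-18 ALLOC]; mark free, coalesce with adjacent free neighbors -> [0-9 ALLOC][10-44 FREE]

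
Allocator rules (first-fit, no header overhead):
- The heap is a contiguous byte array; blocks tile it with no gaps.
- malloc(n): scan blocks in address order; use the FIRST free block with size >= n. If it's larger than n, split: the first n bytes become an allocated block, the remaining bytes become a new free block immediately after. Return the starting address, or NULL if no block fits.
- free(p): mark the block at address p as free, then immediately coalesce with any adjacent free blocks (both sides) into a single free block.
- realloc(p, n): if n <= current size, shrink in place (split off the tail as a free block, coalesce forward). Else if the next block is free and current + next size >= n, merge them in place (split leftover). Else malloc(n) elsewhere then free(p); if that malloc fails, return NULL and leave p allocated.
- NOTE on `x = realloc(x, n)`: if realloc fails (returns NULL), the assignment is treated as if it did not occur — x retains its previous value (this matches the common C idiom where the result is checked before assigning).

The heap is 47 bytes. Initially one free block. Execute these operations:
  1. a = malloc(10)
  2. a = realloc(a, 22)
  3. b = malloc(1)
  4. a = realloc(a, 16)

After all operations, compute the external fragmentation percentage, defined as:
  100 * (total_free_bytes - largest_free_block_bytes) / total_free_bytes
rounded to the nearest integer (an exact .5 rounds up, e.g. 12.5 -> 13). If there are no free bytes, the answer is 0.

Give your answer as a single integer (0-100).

Answer: 20

Derivation:
Op 1: a = malloc(10) -> a = 0; heap: [0-9 ALLOC][10-46 FREE]
Op 2: a = realloc(a, 22) -> a = 0; heap: [0-21 ALLOC][22-46 FREE]
Op 3: b = malloc(1) -> b = 22; heap: [0-21 ALLOC][22-22 ALLOC][23-46 FREE]
Op 4: a = realloc(a, 16) -> a = 0; heap: [0-15 ALLOC][16-21 FREE][22-22 ALLOC][23-46 FREE]
Free blocks: [6 24] total_free=30 largest=24 -> 100*(30-24)/30 = 600/30 = 20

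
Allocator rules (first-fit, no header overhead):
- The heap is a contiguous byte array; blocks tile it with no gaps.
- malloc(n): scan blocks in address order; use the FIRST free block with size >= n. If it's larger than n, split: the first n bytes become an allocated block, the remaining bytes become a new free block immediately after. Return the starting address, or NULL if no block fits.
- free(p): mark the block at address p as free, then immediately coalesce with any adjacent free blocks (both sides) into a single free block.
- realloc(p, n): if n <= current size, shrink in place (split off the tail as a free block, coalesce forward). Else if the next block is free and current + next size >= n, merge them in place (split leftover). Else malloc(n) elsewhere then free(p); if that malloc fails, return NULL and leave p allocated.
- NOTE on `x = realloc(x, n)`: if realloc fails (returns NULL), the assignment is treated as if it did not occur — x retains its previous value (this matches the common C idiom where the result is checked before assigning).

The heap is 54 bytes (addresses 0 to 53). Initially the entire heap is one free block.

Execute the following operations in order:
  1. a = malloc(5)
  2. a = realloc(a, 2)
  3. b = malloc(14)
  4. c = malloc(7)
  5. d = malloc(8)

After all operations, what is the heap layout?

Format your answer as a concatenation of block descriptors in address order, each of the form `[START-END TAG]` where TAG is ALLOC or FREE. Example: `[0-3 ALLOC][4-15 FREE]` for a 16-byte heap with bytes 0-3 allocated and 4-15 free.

Op 1: a = malloc(5) -> a = 0; heap: [0-4 ALLOC][5-53 FREE]
Op 2: a = realloc(a, 2) -> a = 0; heap: [0-1 ALLOC][2-53 FREE]
Op 3: b = malloc(14) -> b = 2; heap: [0-1 ALLOC][2-15 ALLOC][16-53 FREE]
Op 4: c = malloc(7) -> c = 16; heap: [0-1 ALLOC][2-15 ALLOC][16-22 ALLOC][23-53 FREE]
Op 5: d = malloc(8) -> d = 23; heap: [0-1 ALLOC][2-15 ALLOC][16-22 ALLOC][23-30 ALLOC][31-53 FREE]

Answer: [0-1 ALLOC][2-15 ALLOC][16-22 ALLOC][23-30 ALLOC][31-53 FREE]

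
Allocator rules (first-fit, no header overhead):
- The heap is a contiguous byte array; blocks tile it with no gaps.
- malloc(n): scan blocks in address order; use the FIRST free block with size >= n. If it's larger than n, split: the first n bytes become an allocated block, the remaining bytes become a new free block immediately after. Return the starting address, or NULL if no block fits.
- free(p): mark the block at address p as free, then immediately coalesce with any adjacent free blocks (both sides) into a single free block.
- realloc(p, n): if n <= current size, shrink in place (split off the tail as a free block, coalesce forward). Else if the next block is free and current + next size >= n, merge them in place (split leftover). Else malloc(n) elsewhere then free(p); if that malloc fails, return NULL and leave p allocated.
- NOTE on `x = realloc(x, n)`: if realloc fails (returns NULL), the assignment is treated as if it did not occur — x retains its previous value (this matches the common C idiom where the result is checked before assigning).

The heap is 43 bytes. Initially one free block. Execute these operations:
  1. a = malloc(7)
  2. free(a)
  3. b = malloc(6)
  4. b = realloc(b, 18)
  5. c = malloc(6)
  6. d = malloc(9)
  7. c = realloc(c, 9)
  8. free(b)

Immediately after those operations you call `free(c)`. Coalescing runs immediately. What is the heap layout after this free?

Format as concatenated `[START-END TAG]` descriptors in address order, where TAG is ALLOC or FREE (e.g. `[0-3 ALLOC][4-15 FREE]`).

Answer: [0-23 FREE][24-32 ALLOC][33-42 FREE]

Derivation:
Op 1: a = malloc(7) -> a = 0; heap: [0-6 ALLOC][7-42 FREE]
Op 2: free(a) -> (freed a); heap: [0-42 FREE]
Op 3: b = malloc(6) -> b = 0; heap: [0-5 ALLOC][6-42 FREE]
Op 4: b = realloc(b, 18) -> b = 0; heap: [0-17 ALLOC][18-42 FREE]
Op 5: c = malloc(6) -> c = 18; heap: [0-17 ALLOC][18-23 ALLOC][24-42 FREE]
Op 6: d = malloc(9) -> d = 24; heap: [0-17 ALLOC][18-23 ALLOC][24-32 ALLOC][33-42 FREE]
Op 7: c = realloc(c, 9) -> c = 33; heap: [0-17 ALLOC][18-23 FREE][24-32 ALLOC][33-41 ALLOC][42-42 FREE]
Op 8: free(b) -> (freed b); heap: [0-23 FREE][24-32 ALLOC][33-41 ALLOC][42-42 FREE]
free(c): c = 33 -> block [33-41 ALLOC]; mark free, coalesce with adjacent free neighbors -> [0-23 FREE][24-32 ALLOC][33-42 FREE]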